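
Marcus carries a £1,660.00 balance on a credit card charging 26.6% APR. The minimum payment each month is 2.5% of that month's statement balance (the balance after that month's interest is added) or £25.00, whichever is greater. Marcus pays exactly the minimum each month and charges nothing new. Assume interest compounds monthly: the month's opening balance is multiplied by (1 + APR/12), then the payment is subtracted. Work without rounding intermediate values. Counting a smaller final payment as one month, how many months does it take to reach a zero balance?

Monthly rate r = 26.6%/12 = 2.21667% = 0.0221667.
While 2.5% of the post-interest balance exceeds £25.00, each month B ← (B·(1+r))·(1 − 0.025), i.e. B shrinks by the factor (1+r)·0.975 = 0.99661.
This holds for months 1–156. Entering month 157 the balance is £977.72; 2.5% of the post-interest balance is now below £25.00, so the flat £25.00 minimum applies from here.
From month 157 a fixed £25.00 at rate r clears £977.72 in 92 more payments. Total: 156 + 92 = 248 months.

248 months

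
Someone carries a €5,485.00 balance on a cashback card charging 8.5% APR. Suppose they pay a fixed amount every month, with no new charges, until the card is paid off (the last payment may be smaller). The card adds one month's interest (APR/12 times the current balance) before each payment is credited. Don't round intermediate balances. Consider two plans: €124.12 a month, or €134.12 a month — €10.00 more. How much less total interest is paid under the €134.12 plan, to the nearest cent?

Monthly rate r = 8.5%/12 = 0.708333% = 0.00708333.
At €124.12/mo: n = ⌈−ln(1 − rB₀/P)/ln(1+r)⌉ = 54 payments (last €23.94); total interest = total paid − €5,485.00 = €1,117.30.
At €134.12/mo: 49 payments (last €61.69); total interest €1,014.45.
Interest saved = €1,117.30 − €1,014.45 = €102.85.

€102.85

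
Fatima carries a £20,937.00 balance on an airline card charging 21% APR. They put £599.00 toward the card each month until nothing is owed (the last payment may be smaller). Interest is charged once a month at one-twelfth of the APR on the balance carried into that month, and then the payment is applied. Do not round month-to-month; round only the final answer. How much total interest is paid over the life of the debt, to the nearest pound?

£11,725

Monthly rate r = 21%/12 = 1.75% = 0.0175.
Payoff takes n = ⌈−ln(1 − rB₀/P)/ln(1+r)⌉ = ⌈54.525⌉ = 55 payments; the last is £315.64.
Total paid = 54·£599.00 + £315.64 = £32,661.64.
Total interest = total paid − principal = £32,661.64 − £20,937.00 = £11,724.64.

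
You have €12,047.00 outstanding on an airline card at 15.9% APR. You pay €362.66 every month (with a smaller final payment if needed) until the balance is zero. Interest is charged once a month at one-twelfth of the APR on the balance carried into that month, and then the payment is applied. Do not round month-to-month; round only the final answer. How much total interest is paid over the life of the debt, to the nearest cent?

€3,935.12

Monthly rate r = 15.9%/12 = 1.325% = 0.01325.
Payoff takes n = ⌈−ln(1 − rB₀/P)/ln(1+r)⌉ = ⌈44.069⌉ = 45 payments; the last is €25.08.
Total paid = 44·€362.66 + €25.08 = €15,982.12.
Total interest = total paid − principal = €15,982.12 − €12,047.00 = €3,935.12.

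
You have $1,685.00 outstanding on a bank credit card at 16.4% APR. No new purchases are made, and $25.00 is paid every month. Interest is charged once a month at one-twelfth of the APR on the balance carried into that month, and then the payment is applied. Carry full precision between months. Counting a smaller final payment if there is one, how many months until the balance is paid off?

188 months

Monthly rate r = 16.4%/12 = 1.36667% = 0.0136667.
Recurrence: B ← B·(1+r) − $25.00.
Month 1: interest $23.03; balance after payment $1,683.03.
Month 2: interest $23.00; balance after payment $1,681.03.
Closed form: n = −ln(1 − rB₀/P)/ln(1+r) = −ln(0.078867)/ln(1.01367) ≈ 187.121, so the balance reaches zero during payment 188.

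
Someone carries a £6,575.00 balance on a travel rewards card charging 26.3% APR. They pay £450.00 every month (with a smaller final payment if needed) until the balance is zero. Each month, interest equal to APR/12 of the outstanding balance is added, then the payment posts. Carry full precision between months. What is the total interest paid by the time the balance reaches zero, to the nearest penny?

Monthly rate r = 26.3%/12 = 2.19167% = 0.0219167.
Payoff takes n = ⌈−ln(1 − rB₀/P)/ln(1+r)⌉ = ⌈17.804⌉ = 18 payments; the last is £362.70.
Total paid = 17·£450.00 + £362.70 = £8,012.70.
Total interest = total paid − principal = £8,012.70 − £6,575.00 = £1,437.70.

£1,437.70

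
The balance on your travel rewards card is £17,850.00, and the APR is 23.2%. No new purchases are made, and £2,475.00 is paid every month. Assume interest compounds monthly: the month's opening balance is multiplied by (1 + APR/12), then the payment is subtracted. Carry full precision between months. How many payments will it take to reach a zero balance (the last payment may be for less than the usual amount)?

Monthly rate r = 23.2%/12 = 1.93333% = 0.0193333.
Recurrence: B ← B·(1+r) − £2,475.00.
Month 1: interest £345.10; balance after payment £15,720.10.
Month 2: interest £303.92; balance after payment £13,549.02.
Closed form: n = −ln(1 − rB₀/P)/ln(1+r) = −ln(0.86057)/ln(1.01933) ≈ 7.842, so the balance reaches zero during payment 8.

8 months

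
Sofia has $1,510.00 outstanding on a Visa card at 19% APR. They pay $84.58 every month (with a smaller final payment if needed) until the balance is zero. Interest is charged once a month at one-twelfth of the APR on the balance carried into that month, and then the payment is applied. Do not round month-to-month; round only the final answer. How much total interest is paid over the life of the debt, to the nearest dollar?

Monthly rate r = 19%/12 = 1.58333% = 0.0158333.
Payoff takes n = ⌈−ln(1 − rB₀/P)/ln(1+r)⌉ = ⌈21.148⌉ = 22 payments; the last is $12.61.
Total paid = 21·$84.58 + $12.61 = $1,788.79.
Total interest = total paid − principal = $1,788.79 − $1,510.00 = $278.79.

$279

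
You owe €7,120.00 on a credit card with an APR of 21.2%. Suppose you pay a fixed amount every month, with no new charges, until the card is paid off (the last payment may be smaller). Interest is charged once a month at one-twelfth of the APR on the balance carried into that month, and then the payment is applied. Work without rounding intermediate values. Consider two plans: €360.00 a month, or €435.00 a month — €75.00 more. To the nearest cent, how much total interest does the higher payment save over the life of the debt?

Monthly rate r = 21.2%/12 = 1.76667% = 0.0176667.
At €360.00/mo: n = ⌈−ln(1 − rB₀/P)/ln(1+r)⌉ = 25 payments (last €197.58); total interest = total paid − €7,120.00 = €1,717.58.
At €435.00/mo: 20 payments (last €214.04); total interest €1,359.04.
Interest saved = €1,717.58 − €1,359.04 = €358.54.

€358.54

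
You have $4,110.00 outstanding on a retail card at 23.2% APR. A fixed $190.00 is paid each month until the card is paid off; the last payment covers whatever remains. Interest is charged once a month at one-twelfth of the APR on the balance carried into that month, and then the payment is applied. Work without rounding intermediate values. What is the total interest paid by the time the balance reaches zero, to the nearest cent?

$1,264.74

Monthly rate r = 23.2%/12 = 1.93333% = 0.0193333.
Payoff takes n = ⌈−ln(1 − rB₀/P)/ln(1+r)⌉ = ⌈28.286⌉ = 29 payments; the last is $54.74.
Total paid = 28·$190.00 + $54.74 = $5,374.74.
Total interest = total paid − principal = $5,374.74 − $4,110.00 = $1,264.74.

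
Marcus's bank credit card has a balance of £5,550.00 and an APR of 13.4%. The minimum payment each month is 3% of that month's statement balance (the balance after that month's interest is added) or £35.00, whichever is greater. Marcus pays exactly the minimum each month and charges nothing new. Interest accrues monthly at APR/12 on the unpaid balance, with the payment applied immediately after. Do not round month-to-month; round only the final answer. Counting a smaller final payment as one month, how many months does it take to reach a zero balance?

123 months

Monthly rate r = 13.4%/12 = 1.11667% = 0.0111667.
While 3% of the post-interest balance exceeds £35.00, each month B ← (B·(1+r))·(1 − 0.03), i.e. B shrinks by the factor (1+r)·0.97 = 0.98083.
This holds for months 1–82. Entering month 83 the balance is £1,135.12; 3% of the post-interest balance is now below £35.00, so the flat £35.00 minimum applies from here.
From month 83 a fixed £35.00 at rate r clears £1,135.12 in 41 more payments. Total: 82 + 41 = 123 months.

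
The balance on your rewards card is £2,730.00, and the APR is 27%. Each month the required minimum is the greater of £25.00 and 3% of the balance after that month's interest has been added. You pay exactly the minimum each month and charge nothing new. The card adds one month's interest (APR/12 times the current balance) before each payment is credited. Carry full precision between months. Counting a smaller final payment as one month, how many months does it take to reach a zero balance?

Monthly rate r = 27%/12 = 2.25% = 0.0225.
While 3% of the post-interest balance exceeds £25.00, each month B ← (B·(1+r))·(1 − 0.03), i.e. B shrinks by the factor (1+r)·0.97 = 0.99182.
This holds for months 1–148. Entering month 149 the balance is £810.12; 3% of the post-interest balance is now below £25.00, so the flat £25.00 minimum applies from here.
From month 149 a fixed £25.00 at rate r clears £810.12 in 59 more payments. Total: 148 + 59 = 207 months.

207 months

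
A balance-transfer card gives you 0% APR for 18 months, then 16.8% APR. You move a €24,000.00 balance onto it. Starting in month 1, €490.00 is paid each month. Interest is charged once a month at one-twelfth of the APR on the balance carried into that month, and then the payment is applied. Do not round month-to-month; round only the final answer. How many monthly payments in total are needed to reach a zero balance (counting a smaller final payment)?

59 payments

Promo months 1–18 at r₀ = 0%/12 = 0; months 19+ at r₁ = 16.8%/12 = 0.014.
After month 18 (no interest yet): B = €24,000.00 − 18·€490.00 = €15,180.00.
Then at r₁ with €490.00/mo: n₂ = −ln(1 − r₁·B/P)/ln(1+r₁) ≈ 40.90 → 41 more payments.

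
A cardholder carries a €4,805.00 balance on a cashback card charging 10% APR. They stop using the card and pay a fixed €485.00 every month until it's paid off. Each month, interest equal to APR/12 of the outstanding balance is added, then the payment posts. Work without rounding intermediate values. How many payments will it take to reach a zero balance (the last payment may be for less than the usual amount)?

Monthly rate r = 10%/12 = 0.833333% = 0.00833333.
Recurrence: B ← B·(1+r) − €485.00.
Month 1: interest €40.04; balance after payment €4,360.04.
Month 2: interest €36.33; balance after payment €3,911.38.
Closed form: n = −ln(1 − rB₀/P)/ln(1+r) = −ln(0.91744)/ln(1.00833) ≈ 10.383, so the balance reaches zero during payment 11.

11 payments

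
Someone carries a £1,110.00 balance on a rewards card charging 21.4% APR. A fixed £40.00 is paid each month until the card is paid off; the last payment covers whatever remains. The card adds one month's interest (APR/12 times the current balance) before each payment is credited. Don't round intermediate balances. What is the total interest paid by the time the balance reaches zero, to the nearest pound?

Monthly rate r = 21.4%/12 = 1.78333% = 0.0178333.
Payoff takes n = ⌈−ln(1 − rB₀/P)/ln(1+r)⌉ = ⌈38.637⌉ = 39 payments; the last is £25.55.
Total paid = 38·£40.00 + £25.55 = £1,545.55.
Total interest = total paid − principal = £1,545.55 − £1,110.00 = £435.55.

£436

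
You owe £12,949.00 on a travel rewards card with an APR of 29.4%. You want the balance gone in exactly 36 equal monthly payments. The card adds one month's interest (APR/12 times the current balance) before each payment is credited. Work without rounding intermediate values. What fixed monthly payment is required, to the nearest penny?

Monthly rate r = 29.4%/12 = 2.45% = 0.0245.
Level-payment amortization: P = B₀·r / (1 − (1+r)^(−n)) = 12949.00·0.0245 / (1 − 1.0245^(−36)).
Denominator 1 − (1+r)^(−36) = 0.581621516.
P = 317.25 / 0.581621516 ≈ 545.46.

£545.46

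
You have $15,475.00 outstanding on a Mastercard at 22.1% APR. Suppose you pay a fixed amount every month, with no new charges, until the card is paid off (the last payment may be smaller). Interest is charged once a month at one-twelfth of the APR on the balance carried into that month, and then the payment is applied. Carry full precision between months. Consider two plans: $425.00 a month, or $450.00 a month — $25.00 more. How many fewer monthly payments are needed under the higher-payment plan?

Monthly rate r = 22.1%/12 = 1.84167% = 0.0184167.
At $425.00/mo: n = ⌈−ln(1 − rB₀/P)/ln(1+r)⌉ = 61 payments (last $361.10); total interest = total paid − $15,475.00 = $10,386.10.
At $450.00/mo: 55 payments (last $439.91); total interest $9,264.91.
Payments saved = 61 − 55 = 6.

6 fewer payments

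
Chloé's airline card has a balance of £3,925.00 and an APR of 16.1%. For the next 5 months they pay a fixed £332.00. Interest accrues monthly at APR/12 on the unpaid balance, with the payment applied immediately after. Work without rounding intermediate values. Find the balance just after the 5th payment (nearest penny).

£2,490.32

Monthly rate r = 16.1%/12 = 1.34167% = 0.0134167.
Each month: B ← B·(1+r) − £332.00.
Month 1: interest £52.66; balance after payment £3,645.66.
Month 2: interest £48.91; balance after payment £3,362.57.
Month 3: interest £45.11; balance after payment £3,075.69.
Month 4: interest £41.27; balance after payment £2,784.95.
Month 5: interest £37.36; balance after payment £2,490.32.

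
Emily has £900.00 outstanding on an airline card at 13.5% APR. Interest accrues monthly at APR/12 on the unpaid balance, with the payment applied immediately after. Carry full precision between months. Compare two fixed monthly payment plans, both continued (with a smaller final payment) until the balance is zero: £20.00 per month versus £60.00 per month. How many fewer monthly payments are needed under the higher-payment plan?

Monthly rate r = 13.5%/12 = 1.125% = 0.01125.
At £20.00/mo: n = ⌈−ln(1 − rB₀/P)/ln(1+r)⌉ = 64 payments (last £1.68); total interest = total paid − £900.00 = £361.68.
At £60.00/mo: 17 payments (last £31.35); total interest £91.35.
Payments saved = 64 − 17 = 47.

47 fewer payments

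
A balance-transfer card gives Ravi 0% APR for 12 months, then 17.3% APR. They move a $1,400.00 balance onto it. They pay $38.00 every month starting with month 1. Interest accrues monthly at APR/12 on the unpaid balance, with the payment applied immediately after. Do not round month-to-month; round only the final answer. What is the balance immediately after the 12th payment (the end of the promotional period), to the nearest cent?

Promo months 1–12 at r₀ = 0%/12 = 0; months 13+ at r₁ = 17.3%/12 = 0.0144167.
After month 12 (no interest yet): B = $1,400.00 − 12·$38.00 = $944.00.

$944.00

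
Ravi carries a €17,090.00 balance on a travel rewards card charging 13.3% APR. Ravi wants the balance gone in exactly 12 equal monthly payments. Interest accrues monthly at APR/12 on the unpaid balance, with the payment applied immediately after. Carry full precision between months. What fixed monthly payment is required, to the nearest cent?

Monthly rate r = 13.3%/12 = 1.10833% = 0.0110833.
Level-payment amortization: P = B₀·r / (1 − (1+r)^(−n)) = 17090.00·0.0110833 / (1 − 1.01108^(−12)).
Denominator 1 − (1+r)^(−12) = 0.123894148.
P = 189.414 / 0.123894148 ≈ 1528.84.

€1,528.84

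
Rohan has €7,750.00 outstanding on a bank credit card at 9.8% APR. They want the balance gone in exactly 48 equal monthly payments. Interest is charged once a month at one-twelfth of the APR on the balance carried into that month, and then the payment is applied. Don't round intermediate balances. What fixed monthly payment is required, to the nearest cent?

€195.82

Monthly rate r = 9.8%/12 = 0.816667% = 0.00816667.
Level-payment amortization: P = B₀·r / (1 − (1+r)^(−n)) = 7750.00·0.00816667 / (1 − 1.00817^(−48)).
Denominator 1 − (1+r)^(−48) = 0.323219305.
P = 63.2917 / 0.323219305 ≈ 195.82.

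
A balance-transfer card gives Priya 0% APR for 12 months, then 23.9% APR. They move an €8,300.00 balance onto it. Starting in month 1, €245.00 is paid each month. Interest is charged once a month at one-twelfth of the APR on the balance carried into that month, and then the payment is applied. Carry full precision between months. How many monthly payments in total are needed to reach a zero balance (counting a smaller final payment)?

Promo months 1–12 at r₀ = 0%/12 = 0; months 13+ at r₁ = 23.9%/12 = 0.0199167.
After month 12 (no interest yet): B = €8,300.00 − 12·€245.00 = €5,360.00.
Then at r₁ with €245.00/mo: n₂ = −ln(1 − r₁·B/P)/ln(1+r₁) ≈ 29.02 → 30 more payments.

42 payments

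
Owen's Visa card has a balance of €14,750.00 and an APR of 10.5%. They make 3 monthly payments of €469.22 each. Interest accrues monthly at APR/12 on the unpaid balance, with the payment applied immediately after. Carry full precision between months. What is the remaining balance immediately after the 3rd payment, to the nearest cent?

Monthly rate r = 10.5%/12 = 0.875% = 0.00875.
Each month: B ← B·(1+r) − €469.22.
Month 1: interest €129.06; balance after payment €14,409.84.
Month 2: interest €126.09; balance after payment €14,066.71.
Month 3: interest €123.08; balance after payment €13,720.57.

€13,720.57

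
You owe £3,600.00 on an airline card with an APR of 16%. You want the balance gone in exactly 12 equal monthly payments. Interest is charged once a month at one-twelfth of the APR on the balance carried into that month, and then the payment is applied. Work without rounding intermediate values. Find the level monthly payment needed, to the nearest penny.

Monthly rate r = 16%/12 = 1.33333% = 0.0133333.
Level-payment amortization: P = B₀·r / (1 − (1+r)^(−n)) = 3600.00·0.0133333 / (1 − 1.01333^(−12)).
Denominator 1 − (1+r)^(−12) = 0.146954781.
P = 48 / 0.146954781 ≈ 326.63.

£326.63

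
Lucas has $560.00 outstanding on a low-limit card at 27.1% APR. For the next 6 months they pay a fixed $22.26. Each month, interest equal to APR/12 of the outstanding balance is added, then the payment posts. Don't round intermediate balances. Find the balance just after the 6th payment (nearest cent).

Monthly rate r = 27.1%/12 = 2.25833% = 0.0225833.
Each month: B ← B·(1+r) − $22.26.
Month 1: interest $12.65; balance after payment $550.39.
Month 2: interest $12.43; balance after payment $540.56.
Month 3: interest $12.21; balance after payment $530.50.
Month 4: interest $11.98; balance after payment $520.22.
Month 5: interest $11.75; balance after payment $509.71.
Month 6: interest $11.51; balance after payment $498.96.

$498.96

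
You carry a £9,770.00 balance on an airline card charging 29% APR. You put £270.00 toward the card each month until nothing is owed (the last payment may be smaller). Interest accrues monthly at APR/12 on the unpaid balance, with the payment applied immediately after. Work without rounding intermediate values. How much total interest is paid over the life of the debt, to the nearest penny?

£13,694.90

Monthly rate r = 29%/12 = 2.41667% = 0.0241667.
Payoff takes n = ⌈−ln(1 − rB₀/P)/ln(1+r)⌉ = ⌈86.906⌉ = 87 payments; the last is £244.90.
Total paid = 86·£270.00 + £244.90 = £23,464.90.
Total interest = total paid − principal = £23,464.90 − £9,770.00 = £13,694.90.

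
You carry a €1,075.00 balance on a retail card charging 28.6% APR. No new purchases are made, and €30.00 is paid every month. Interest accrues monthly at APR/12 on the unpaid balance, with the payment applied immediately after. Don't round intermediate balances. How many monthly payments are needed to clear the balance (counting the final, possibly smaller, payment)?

Monthly rate r = 28.6%/12 = 2.38333% = 0.0238333.
Recurrence: B ← B·(1+r) − €30.00.
Month 1: interest €25.62; balance after payment €1,070.62.
Month 2: interest €25.52; balance after payment €1,066.14.
Closed form: n = −ln(1 − rB₀/P)/ln(1+r) = −ln(0.14597)/ln(1.02383) ≈ 81.700, so the balance reaches zero during payment 82.

82 payments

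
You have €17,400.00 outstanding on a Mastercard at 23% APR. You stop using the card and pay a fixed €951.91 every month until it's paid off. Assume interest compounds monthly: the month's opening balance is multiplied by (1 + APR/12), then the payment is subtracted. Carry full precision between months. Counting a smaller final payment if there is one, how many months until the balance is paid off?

23 months

Monthly rate r = 23%/12 = 1.91667% = 0.0191667.
Recurrence: B ← B·(1+r) − €951.91.
Month 1: interest €333.50; balance after payment €16,781.59.
Month 2: interest €321.65; balance after payment €16,151.33.
Closed form: n = −ln(1 − rB₀/P)/ln(1+r) = −ln(0.64965)/ln(1.01917) ≈ 22.719, so the balance reaches zero during payment 23.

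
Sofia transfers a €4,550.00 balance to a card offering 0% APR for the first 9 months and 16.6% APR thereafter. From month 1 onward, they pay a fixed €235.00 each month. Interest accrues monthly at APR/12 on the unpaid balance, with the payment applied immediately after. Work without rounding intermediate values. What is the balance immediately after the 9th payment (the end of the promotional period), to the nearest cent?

Promo months 1–9 at r₀ = 0%/12 = 0; months 10+ at r₁ = 16.6%/12 = 0.0138333.
After month 9 (no interest yet): B = €4,550.00 − 9·€235.00 = €2,435.00.

€2,435.00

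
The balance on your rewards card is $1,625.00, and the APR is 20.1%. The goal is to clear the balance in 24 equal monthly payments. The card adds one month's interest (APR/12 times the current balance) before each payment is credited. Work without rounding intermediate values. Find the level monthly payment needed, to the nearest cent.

Monthly rate r = 20.1%/12 = 1.675% = 0.01675.
Level-payment amortization: P = B₀·r / (1 − (1+r)^(−n)) = 1625.00·0.01675 / (1 − 1.01675^(−24)).
Denominator 1 − (1+r)^(−24) = 0.32878809.
P = 27.2188 / 0.32878809 ≈ 82.79.

$82.79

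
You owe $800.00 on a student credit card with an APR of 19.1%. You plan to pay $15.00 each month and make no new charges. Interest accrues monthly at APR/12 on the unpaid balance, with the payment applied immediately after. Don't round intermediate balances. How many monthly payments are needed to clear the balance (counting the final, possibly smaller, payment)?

120 months

Monthly rate r = 19.1%/12 = 1.59167% = 0.0159167.
Recurrence: B ← B·(1+r) − $15.00.
Month 1: interest $12.73; balance after payment $797.73.
Month 2: interest $12.70; balance after payment $795.43.
Closed form: n = −ln(1 − rB₀/P)/ln(1+r) = −ln(0.15111)/ln(1.01592) ≈ 119.669, so the balance reaches zero during payment 120.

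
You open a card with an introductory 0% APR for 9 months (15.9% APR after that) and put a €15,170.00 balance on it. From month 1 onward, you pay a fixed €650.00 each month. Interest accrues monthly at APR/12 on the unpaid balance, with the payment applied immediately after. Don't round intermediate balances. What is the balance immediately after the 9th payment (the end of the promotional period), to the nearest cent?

€9,320.00

Promo months 1–9 at r₀ = 0%/12 = 0; months 10+ at r₁ = 15.9%/12 = 0.01325.
After month 9 (no interest yet): B = €15,170.00 − 9·€650.00 = €9,320.00.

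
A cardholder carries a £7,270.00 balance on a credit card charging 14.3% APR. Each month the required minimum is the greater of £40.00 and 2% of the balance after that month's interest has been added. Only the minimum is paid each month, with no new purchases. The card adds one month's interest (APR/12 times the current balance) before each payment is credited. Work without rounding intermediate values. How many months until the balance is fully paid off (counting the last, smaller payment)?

Monthly rate r = 14.3%/12 = 1.19167% = 0.0119167.
While 2% of the post-interest balance exceeds £40.00, each month B ← (B·(1+r))·(1 − 0.02), i.e. B shrinks by the factor (1+r)·0.98 = 0.99168.
This holds for months 1–156. Entering month 157 the balance is £1,974.16; 2% of the post-interest balance is now below £40.00, so the flat £40.00 minimum applies from here.
From month 157 a fixed £40.00 at rate r clears £1,974.16 in 75 more payments. Total: 156 + 75 = 231 months.

231 months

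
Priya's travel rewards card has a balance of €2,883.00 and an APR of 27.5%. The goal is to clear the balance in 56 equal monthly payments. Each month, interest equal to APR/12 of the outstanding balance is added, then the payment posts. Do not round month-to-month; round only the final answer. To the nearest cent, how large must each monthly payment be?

€91.91

Monthly rate r = 27.5%/12 = 2.29167% = 0.0229167.
Level-payment amortization: P = B₀·r / (1 − (1+r)^(−n)) = 2883.00·0.0229167 / (1 − 1.02292^(−56)).
Denominator 1 − (1+r)^(−56) = 0.71884505.
P = 66.0687 / 0.71884505 ≈ 91.91.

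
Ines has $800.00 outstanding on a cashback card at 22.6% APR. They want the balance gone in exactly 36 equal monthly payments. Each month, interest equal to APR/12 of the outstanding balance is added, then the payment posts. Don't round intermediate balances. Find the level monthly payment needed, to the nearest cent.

$30.80

Monthly rate r = 22.6%/12 = 1.88333% = 0.0188333.
Level-payment amortization: P = B₀·r / (1 − (1+r)^(−n)) = 800.00·0.0188333 / (1 − 1.01883^(−36)).
Denominator 1 − (1+r)^(−36) = 0.489157801.
P = 15.0667 / 0.489157801 ≈ 30.80.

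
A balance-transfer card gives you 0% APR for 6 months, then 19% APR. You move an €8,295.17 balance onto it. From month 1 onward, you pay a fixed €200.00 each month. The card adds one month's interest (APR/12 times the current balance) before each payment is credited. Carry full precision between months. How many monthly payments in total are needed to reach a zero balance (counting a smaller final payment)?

Promo months 1–6 at r₀ = 0%/12 = 0; months 7+ at r₁ = 19%/12 = 0.0158333.
After month 6 (no interest yet): B = €8,295.17 − 6·€200.00 = €7,095.17.
Then at r₁ with €200.00/mo: n₂ = −ln(1 − r₁·B/P)/ln(1+r₁) ≈ 52.51 → 53 more payments.

59 payments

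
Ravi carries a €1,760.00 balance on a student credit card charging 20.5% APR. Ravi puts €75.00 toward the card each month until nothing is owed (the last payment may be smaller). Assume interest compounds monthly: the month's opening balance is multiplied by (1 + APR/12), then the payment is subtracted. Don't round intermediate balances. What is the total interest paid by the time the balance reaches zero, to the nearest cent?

€508.43

Monthly rate r = 20.5%/12 = 1.70833% = 0.0170833.
Payoff takes n = ⌈−ln(1 − rB₀/P)/ln(1+r)⌉ = ⌈30.244⌉ = 31 payments; the last is €18.43.
Total paid = 30·€75.00 + €18.43 = €2,268.43.
Total interest = total paid − principal = €2,268.43 − €1,760.00 = €508.43.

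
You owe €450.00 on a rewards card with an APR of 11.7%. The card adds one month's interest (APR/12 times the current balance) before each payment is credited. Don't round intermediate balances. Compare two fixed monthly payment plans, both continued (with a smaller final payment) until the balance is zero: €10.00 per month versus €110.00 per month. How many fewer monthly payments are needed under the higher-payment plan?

55 fewer payments

Monthly rate r = 11.7%/12 = 0.975% = 0.00975.
At €10.00/mo: n = ⌈−ln(1 − rB₀/P)/ln(1+r)⌉ = 60 payments (last €5.29); total interest = total paid − €450.00 = €145.29.
At €110.00/mo: 5 payments (last €21.54); total interest €11.54.
Payments saved = 60 − 5 = 55.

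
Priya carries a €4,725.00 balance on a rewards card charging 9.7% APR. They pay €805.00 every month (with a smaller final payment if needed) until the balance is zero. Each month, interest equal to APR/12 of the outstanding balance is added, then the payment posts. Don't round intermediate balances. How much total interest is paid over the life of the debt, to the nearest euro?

Monthly rate r = 9.7%/12 = 0.808333% = 0.00808333.
Payoff takes n = ⌈−ln(1 − rB₀/P)/ln(1+r)⌉ = ⌈6.038⌉ = 7 payments; the last is €30.42.
Total paid = 6·€805.00 + €30.42 = €4,860.42.
Total interest = total paid − principal = €4,860.42 − €4,725.00 = €135.42.

€135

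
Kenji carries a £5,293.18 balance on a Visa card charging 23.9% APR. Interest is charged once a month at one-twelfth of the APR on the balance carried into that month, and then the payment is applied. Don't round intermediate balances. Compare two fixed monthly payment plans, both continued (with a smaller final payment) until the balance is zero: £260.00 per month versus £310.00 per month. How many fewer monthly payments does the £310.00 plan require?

5 fewer payments

Monthly rate r = 23.9%/12 = 1.99167% = 0.0199167.
At £260.00/mo: n = ⌈−ln(1 − rB₀/P)/ln(1+r)⌉ = 27 payments (last £96.07); total interest = total paid − £5,293.18 = £1,562.89.
At £310.00/mo: 22 payments (last £23.57); total interest £1,240.39.
Payments saved = 27 − 22 = 5.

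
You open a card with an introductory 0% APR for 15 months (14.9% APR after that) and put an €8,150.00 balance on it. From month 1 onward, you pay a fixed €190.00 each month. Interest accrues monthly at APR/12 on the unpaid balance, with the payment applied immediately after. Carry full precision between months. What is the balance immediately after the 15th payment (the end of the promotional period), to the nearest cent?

€5,300.00

Promo months 1–15 at r₀ = 0%/12 = 0; months 16+ at r₁ = 14.9%/12 = 0.0124167.
After month 15 (no interest yet): B = €8,150.00 − 15·€190.00 = €5,300.00.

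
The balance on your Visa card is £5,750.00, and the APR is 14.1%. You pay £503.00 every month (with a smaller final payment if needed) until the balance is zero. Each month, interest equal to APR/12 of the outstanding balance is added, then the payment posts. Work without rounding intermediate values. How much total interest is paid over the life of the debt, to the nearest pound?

£462

Monthly rate r = 14.1%/12 = 1.175% = 0.01175.
Payoff takes n = ⌈−ln(1 − rB₀/P)/ln(1+r)⌉ = ⌈12.348⌉ = 13 payments; the last is £175.52.
Total paid = 12·£503.00 + £175.52 = £6,211.52.
Total interest = total paid − principal = £6,211.52 − £5,750.00 = £461.52.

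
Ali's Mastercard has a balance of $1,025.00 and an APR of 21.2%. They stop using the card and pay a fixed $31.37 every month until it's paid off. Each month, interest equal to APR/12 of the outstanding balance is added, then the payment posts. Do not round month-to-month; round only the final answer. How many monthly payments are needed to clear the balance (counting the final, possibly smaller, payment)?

50 months

Monthly rate r = 21.2%/12 = 1.76667% = 0.0176667.
Recurrence: B ← B·(1+r) − $31.37.
Month 1: interest $18.11; balance after payment $1,011.74.
Month 2: interest $17.87; balance after payment $998.24.
Closed form: n = −ln(1 − rB₀/P)/ln(1+r) = −ln(0.42275)/ln(1.01767) ≈ 49.164, so the balance reaches zero during payment 50.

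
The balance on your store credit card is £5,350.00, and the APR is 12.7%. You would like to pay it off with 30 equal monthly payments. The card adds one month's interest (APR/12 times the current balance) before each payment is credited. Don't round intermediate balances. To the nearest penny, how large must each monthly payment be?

£209.07

Monthly rate r = 12.7%/12 = 1.05833% = 0.0105833.
Level-payment amortization: P = B₀·r / (1 − (1+r)^(−n)) = 5350.00·0.0105833 / (1 − 1.01058^(−30)).
Denominator 1 − (1+r)^(−30) = 0.270817807.
P = 56.6208 / 0.270817807 ≈ 209.07.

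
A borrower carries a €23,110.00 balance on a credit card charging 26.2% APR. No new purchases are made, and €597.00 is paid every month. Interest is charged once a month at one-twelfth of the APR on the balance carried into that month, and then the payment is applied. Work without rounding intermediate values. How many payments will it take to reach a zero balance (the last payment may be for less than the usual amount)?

Monthly rate r = 26.2%/12 = 2.18333% = 0.0218333.
Recurrence: B ← B·(1+r) − €597.00.
Month 1: interest €504.57; balance after payment €23,017.57.
Month 2: interest €502.55; balance after payment €22,923.12.
Closed form: n = −ln(1 − rB₀/P)/ln(1+r) = −ln(0.15483)/ln(1.02183) ≈ 86.370, so the balance reaches zero during payment 87.

87 months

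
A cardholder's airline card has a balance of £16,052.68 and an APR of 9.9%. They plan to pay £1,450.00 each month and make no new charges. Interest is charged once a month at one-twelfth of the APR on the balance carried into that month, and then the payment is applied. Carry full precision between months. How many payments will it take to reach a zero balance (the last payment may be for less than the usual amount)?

Monthly rate r = 9.9%/12 = 0.825% = 0.00825.
Recurrence: B ← B·(1+r) − £1,450.00.
Month 1: interest £132.43; balance after payment £14,735.11.
Month 2: interest £121.56; balance after payment £13,406.68.
Closed form: n = −ln(1 − rB₀/P)/ln(1+r) = −ln(0.90867)/ln(1.00825) ≈ 11.657, so the balance reaches zero during payment 12.

12 months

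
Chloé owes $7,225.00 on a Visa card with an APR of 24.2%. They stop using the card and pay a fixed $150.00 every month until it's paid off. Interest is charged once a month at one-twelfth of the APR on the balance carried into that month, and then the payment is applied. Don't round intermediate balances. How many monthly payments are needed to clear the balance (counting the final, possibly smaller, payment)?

178 payments

Monthly rate r = 24.2%/12 = 2.01667% = 0.0201667.
Recurrence: B ← B·(1+r) − $150.00.
Month 1: interest $145.70; balance after payment $7,220.70.
Month 2: interest $145.62; balance after payment $7,216.32.
Closed form: n = −ln(1 − rB₀/P)/ln(1+r) = −ln(0.028639)/ln(1.02017) ≈ 177.952, so the balance reaches zero during payment 178.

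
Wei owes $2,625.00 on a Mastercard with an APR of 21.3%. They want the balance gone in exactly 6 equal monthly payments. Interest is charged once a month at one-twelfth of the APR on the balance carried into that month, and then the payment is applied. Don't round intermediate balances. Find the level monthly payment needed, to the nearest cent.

Monthly rate r = 21.3%/12 = 1.775% = 0.01775.
Level-payment amortization: P = B₀·r / (1 − (1+r)^(−n)) = 2625.00·0.01775 / (1 − 1.01775^(−6)).
Denominator 1 − (1+r)^(−6) = 0.100184782.
P = 46.5938 / 0.100184782 ≈ 465.08.

$465.08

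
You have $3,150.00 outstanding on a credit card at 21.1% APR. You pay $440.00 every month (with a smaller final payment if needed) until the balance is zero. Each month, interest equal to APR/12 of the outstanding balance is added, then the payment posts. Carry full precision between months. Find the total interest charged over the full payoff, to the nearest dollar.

$247

Monthly rate r = 21.1%/12 = 1.75833% = 0.0175833.
Payoff takes n = ⌈−ln(1 − rB₀/P)/ln(1+r)⌉ = ⌈7.719⌉ = 8 payments; the last is $316.93.
Total paid = 7·$440.00 + $316.93 = $3,396.93.
Total interest = total paid − principal = $3,396.93 − $3,150.00 = $246.93.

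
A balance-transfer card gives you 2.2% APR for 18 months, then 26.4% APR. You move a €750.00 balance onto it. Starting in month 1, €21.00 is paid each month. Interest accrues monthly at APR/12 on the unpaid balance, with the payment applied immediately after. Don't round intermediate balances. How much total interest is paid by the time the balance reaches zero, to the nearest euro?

Promo months 1–18 at r₀ = 2.2%/12 = 0.00183333; months 19+ at r₁ = 26.4%/12 = 0.022.
After month 18: iterate B ← B·(1+r₀) − €21.00 for 18 months → €391.19.
Then at r₁ with €21.00/mo: n₂ = −ln(1 − r₁·B/P)/ln(1+r₁) ≈ 24.23 → 25 more payments.
Total paid = 42·€21.00 + €4.91 = €886.91; interest = €886.91 − €750.00 = €136.91.

€137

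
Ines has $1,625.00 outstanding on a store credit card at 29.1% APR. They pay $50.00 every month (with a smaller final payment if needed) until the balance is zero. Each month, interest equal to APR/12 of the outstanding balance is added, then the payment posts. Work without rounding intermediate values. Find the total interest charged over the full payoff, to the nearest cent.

Monthly rate r = 29.1%/12 = 2.425% = 0.02425.
Payoff takes n = ⌈−ln(1 − rB₀/P)/ln(1+r)⌉ = ⌈64.763⌉ = 65 payments; the last is $38.25.
Total paid = 64·$50.00 + $38.25 = $3,238.25.
Total interest = total paid − principal = $3,238.25 − $1,625.00 = $1,613.25.

$1,613.25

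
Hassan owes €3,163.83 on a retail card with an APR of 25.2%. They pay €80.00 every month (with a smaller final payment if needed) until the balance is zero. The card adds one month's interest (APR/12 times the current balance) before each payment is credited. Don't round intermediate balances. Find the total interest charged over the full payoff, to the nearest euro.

Monthly rate r = 25.2%/12 = 2.1% = 0.021.
Payoff takes n = ⌈−ln(1 − rB₀/P)/ln(1+r)⌉ = ⌈85.405⌉ = 86 payments; the last is €32.61.
Total paid = 85·€80.00 + €32.61 = €6,832.61.
Total interest = total paid − principal = €6,832.61 − €3,163.83 = €3,668.78.

€3,669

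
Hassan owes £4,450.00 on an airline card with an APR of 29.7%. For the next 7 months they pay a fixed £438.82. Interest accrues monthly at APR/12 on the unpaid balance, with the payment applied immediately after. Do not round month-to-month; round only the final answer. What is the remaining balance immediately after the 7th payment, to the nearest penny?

Monthly rate r = 29.7%/12 = 2.475% = 0.02475.
Each month: B ← B·(1+r) − £438.82.
Month 1: interest £110.14; balance after payment £4,121.32.
Month 2: interest £102.00; balance after payment £3,784.50.
Month 3: interest £93.67; balance after payment £3,439.35.
Month 4: interest £85.12; balance after payment £3,085.65.
Month 5: interest £76.37; balance after payment £2,723.20.
Month 6: interest £67.40; balance after payment £2,351.78.
Month 7: interest £58.21; balance after payment £1,971.17.

£1,971.17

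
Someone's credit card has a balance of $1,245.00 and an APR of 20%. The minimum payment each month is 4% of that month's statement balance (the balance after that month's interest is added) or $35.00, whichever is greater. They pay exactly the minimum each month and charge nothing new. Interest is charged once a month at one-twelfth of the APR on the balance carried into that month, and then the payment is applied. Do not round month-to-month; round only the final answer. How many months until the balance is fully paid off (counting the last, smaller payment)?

Monthly rate r = 20%/12 = 1.66667% = 0.0166667.
While 4% of the post-interest balance exceeds $35.00, each month B ← (B·(1+r))·(1 − 0.04), i.e. B shrinks by the factor (1+r)·0.96 = 0.976.
This holds for months 1–16. Entering month 17 the balance is $844.05; 4% of the post-interest balance is now below $35.00, so the flat $35.00 minimum applies from here.
From month 17 a fixed $35.00 at rate r clears $844.05 in 32 more payments. Total: 16 + 32 = 48 months.

48 months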